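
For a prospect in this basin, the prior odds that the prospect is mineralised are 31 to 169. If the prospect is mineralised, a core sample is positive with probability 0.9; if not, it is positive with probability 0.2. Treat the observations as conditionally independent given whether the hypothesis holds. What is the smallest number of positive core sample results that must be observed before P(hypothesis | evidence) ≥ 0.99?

Prior odds = 31/169.
Likelihood ratio of a positive = 0.9/0.2 = 4.5.
Target odds: 0.99 ÷ 0.01 = 99.
Require 4.5ⁿ ≥ 99 ÷ (31/169) = 16731/31.
4.5⁴ = 410.0625 falls short of 16731/31 but 4.5⁵ = 1845.28125 reaches it, so n = 5.

5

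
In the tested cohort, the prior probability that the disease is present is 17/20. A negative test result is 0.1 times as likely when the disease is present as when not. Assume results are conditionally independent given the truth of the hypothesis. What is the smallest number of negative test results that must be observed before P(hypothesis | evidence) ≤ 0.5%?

Prior odds: 0.85 ÷ 0.15 = 17/3.
Likelihood ratio per negative test result = 0.1.
Target posterior odds = 0.005/0.995 = 1/199.
Need (17/3) × 0.1ⁿ ≤ 1/199, i.e. 0.1ⁿ ≤ 3/3383.
0.1³ = 0.001 is still above 3/3383 but 0.1⁴ = 0.0001 is at or below it, so n = 4.

4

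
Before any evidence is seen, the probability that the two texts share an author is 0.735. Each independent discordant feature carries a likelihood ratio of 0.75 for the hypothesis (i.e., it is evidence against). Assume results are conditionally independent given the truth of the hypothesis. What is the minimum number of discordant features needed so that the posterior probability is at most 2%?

18

Prior odds: 0.735 ÷ 0.265 = 147/53.
Likelihood ratio per discordant feature = 0.75.
Target posterior odds = 0.02/0.98 = 1/49.
Need (147/53) × 0.75ⁿ ≤ 1/49, i.e. 0.75ⁿ ≤ 53/7203.
0.75¹⁷ ≈0.00751695 is still above 53/7203 but 0.75¹⁸ ≈0.00563771 is at or below it, so n = 18.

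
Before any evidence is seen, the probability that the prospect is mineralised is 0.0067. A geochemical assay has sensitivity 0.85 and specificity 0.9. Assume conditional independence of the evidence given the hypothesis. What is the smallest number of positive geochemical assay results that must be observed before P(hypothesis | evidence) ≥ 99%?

Prior odds: 0.0067 ÷ 0.9933 = 67/9933.
False-positive rate = 1 − 0.9 = 0.1; likelihood ratio of a positive = 0.85/0.1 = 8.5.
Target odds: 0.99 ÷ 0.01 = 99.
Need (67/9933) × 8.5ⁿ ≥ 99, i.e. 8.5ⁿ ≥ 983367/67.
8.5⁴ = 5220.0625 falls short of 983367/67 but 8.5⁵ = 44370.53125 reaches it, so n = 5.

5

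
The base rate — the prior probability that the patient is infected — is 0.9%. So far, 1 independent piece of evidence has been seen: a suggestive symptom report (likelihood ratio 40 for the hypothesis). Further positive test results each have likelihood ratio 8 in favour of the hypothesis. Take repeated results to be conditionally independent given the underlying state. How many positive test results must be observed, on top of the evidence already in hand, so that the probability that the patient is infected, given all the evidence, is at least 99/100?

3

Prior odds = 0.009/0.991 = 9/991.
Bayes factor of the evidence already in hand = 40.
Odds after that evidence = (9/991) × 40 = 360/991.
Target odds = 0.99/0.01 = 99.
Need 8ⁿ ≥ 99 ÷ (360/991) = 272.525.
8² = 64 falls short of 272.525 but 8³ = 512 reaches it, so n = 3.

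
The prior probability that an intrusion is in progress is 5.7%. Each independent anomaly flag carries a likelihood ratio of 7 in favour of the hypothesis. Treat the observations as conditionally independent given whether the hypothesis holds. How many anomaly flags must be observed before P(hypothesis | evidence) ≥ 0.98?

4

Prior odds: 0.057 ÷ 0.943 = 57/943.
Likelihood ratio per anomaly flag = 7.
Target posterior odds = 0.98/0.02 = 49.
Need (57/943) × 7ⁿ ≥ 49, i.e. 7ⁿ ≥ 46207/57.
7³ = 343 falls short of 46207/57 but 7⁴ = 2401 reaches it, so n = 4.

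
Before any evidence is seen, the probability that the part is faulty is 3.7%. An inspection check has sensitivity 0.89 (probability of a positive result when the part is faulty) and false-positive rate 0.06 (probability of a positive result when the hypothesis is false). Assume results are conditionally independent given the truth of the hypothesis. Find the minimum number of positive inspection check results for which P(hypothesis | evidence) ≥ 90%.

3

Prior odds: 0.037 ÷ 0.963 = 37/963.
Likelihood ratio of a positive result = 0.89/0.06 = 89/6.
Target posterior odds = 0.9/0.1 = 9.
Require (89/6)ⁿ ≥ 9 ÷ (37/963) = 8667/37.
(89/6)² = 7921/36 falls short of 8667/37 but (89/6)³ = 704969/216 reaches it, so n = 3.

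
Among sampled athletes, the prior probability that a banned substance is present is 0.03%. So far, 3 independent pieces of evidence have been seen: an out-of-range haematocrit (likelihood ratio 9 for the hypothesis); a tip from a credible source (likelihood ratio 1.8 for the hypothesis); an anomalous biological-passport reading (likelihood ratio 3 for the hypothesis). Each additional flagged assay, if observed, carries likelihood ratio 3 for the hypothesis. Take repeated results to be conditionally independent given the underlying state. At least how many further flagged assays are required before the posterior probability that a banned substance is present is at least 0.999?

11

Prior odds = 0.0003/0.9997 = 3/9997.
Combined Bayes factor of the evidence already in hand = 9 × 1.8 × 3 = 48.6.
Odds after that evidence = (3/9997) × 48.6 = 729/49985.
Target odds = 0.999/0.001 = 999.
Need 3ⁿ ≥ 999 ÷ (729/49985) = 1849445/27.
3¹⁰ = 59049 falls short of 1849445/27 but 3¹¹ = 177147 reaches it, so n = 11.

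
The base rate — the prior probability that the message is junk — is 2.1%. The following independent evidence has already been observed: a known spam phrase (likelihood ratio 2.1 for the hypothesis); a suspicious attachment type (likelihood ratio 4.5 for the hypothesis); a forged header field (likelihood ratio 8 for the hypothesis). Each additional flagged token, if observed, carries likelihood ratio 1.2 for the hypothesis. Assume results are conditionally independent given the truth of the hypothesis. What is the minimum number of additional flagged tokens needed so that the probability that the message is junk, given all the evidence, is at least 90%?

10

Prior odds = 0.021/0.979 = 21/979.
Combined Bayes factor of the evidence already in hand = 2.1 × 4.5 × 8 = 75.6.
Odds after that evidence = (21/979) × 75.6 = 7938/4895.
Target odds = 0.9/0.1 = 9.
Need 1.2ⁿ ≥ 9 ÷ (7938/4895) = 4895/882.
1.2⁹ = 10077696/1953125 falls short of 4895/882 but 1.2¹⁰ = 60466176/9765625 reaches it, so n = 10.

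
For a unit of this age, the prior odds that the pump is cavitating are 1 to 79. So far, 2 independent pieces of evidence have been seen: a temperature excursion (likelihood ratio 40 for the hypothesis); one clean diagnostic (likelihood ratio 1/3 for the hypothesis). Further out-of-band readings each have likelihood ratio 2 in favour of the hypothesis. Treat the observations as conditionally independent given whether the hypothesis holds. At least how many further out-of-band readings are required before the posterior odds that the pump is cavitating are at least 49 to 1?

9

Prior odds = 1/79.
Combined Bayes factor of the evidence already in hand = 40 × (1/3) = 40/3.
Odds after that evidence = (1/79) × 40/3 = 40/237.
Target odds = 49.
Need 2ⁿ ≥ 49 ÷ (40/237) = 290.325.
2⁸ = 256 falls short of 290.325 but 2⁹ = 512 reaches it, so n = 9.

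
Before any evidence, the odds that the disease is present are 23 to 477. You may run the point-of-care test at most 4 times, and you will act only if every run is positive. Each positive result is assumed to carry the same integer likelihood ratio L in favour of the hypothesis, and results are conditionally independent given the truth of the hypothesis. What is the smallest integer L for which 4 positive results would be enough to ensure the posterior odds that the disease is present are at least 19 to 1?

5

Prior odds = 23/477.
Target odds = 19.
Need L⁴ ≥ 19 ÷ (23/477) = 9063/23.
4⁴ = 256 < 9063/23 ≤ 625 = 5⁴, so L = 5.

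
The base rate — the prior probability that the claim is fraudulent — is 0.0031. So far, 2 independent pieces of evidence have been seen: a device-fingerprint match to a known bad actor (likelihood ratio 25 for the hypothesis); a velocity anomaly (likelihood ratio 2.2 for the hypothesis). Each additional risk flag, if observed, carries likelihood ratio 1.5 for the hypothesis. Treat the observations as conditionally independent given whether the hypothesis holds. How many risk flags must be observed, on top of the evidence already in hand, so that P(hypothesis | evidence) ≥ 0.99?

Prior odds = 0.0031/0.9969 = 31/9969.
Combined Bayes factor of the evidence already in hand = 25 × 2.2 = 55.
Odds after that evidence = (31/9969) × 55 = 1705/9969.
Target odds = 0.99/0.01 = 99.
Need 1.5ⁿ ≥ 99 ÷ (1705/9969) = 89721/155.
1.5¹⁵ = 14348907/32768 falls short of 89721/155 but 1.5¹⁶ = 43046721/65536 reaches it, so n = 16.

16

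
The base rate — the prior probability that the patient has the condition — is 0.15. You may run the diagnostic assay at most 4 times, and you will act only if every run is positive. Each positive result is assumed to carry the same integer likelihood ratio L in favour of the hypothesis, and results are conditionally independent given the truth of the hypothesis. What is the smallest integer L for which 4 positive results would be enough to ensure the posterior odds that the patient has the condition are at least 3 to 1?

Prior odds = 0.15/0.85 = 3/17.
Target odds = 3.
Need L⁴ ≥ 3 ÷ (3/17) = 17.
2⁴ = 16 < 17 ≤ 81 = 3⁴, so L = 3.

3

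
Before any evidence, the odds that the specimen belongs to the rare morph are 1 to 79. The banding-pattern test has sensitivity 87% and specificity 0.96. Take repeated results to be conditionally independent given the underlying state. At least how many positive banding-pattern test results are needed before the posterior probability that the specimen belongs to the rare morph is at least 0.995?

Prior odds = 1/79.
False-positive rate = 1 − 0.96 = 0.04; likelihood ratio of a positive = 0.87/0.04 = 21.75.
Target odds: 0.995 ÷ 0.005 = 199.
Need (1/79) × 21.75ⁿ ≥ 199, i.e. 21.75ⁿ ≥ 15721.
21.75³ = 658503/64 falls short of 15721 but 21.75⁴ = 57289761/256 reaches it, so n = 4.

4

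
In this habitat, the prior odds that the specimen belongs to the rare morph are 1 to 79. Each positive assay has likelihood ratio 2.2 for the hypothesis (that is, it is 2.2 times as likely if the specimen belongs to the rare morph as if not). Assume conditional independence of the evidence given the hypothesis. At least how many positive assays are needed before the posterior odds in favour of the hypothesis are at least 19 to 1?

10

Prior odds = 1/79.
Likelihood ratio per positive assay = 2.2.
Target odds = 19.
Need (1/79) × 2.2ⁿ ≥ 19, i.e. 2.2ⁿ ≥ 1501.
2.2⁹ ≈1207.27 falls short of 1501 but 2.2¹⁰ ≈2655.99 reaches it, so n = 10.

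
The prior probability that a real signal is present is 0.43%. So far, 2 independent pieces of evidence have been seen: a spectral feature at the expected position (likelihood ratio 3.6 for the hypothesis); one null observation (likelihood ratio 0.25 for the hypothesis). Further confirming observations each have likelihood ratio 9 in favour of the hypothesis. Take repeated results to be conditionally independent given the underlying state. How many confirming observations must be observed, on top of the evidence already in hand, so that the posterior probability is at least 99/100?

5

Prior odds = 0.0043/0.9957 = 43/9957.
Combined Bayes factor of the evidence already in hand = 3.6 × 0.25 = 0.9.
Odds after that evidence = (43/9957) × 0.9 = 129/33190.
Target odds = 0.99/0.01 = 99.
Need 9ⁿ ≥ 99 ÷ (129/33190) = 1095270/43.
9⁴ = 6561 falls short of 1095270/43 but 9⁵ = 59049 reaches it, so n = 5.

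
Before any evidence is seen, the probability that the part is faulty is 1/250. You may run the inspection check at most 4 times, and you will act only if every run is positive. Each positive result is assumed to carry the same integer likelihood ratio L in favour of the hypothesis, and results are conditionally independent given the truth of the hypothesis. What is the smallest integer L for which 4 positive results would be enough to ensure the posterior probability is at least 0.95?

Prior odds = 0.004/0.996 = 1/249.
Target odds = 0.95/0.05 = 19.
Need L⁴ ≥ 19 ÷ (1/249) = 4731.
8⁴ = 4096 < 4731 ≤ 6561 = 9⁴, so L = 9.

9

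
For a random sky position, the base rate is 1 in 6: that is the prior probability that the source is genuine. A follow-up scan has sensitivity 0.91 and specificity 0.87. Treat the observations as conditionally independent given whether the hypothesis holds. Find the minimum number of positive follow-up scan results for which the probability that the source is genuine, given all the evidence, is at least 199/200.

Prior odds: (1/6) ÷ (5/6) = 0.2.
False-positive rate = 1 − 0.87 = 0.13; likelihood ratio of a positive = 0.91/0.13 = 7.
Target odds: 0.995 ÷ 0.005 = 199.
Require 7ⁿ ≥ 199 ÷ 0.2 = 995.
7³ = 343 falls short of 995 but 7⁴ = 2401 reaches it, so n = 4.

4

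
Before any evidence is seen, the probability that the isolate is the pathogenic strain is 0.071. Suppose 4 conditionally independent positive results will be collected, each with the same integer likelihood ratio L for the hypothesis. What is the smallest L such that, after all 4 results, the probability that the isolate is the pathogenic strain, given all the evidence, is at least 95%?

Prior odds = 0.071/0.929 = 71/929.
Target odds = 0.95/0.05 = 19.
Need L⁴ ≥ 19 ÷ (71/929) = 17651/71.
3⁴ = 81 < 17651/71 ≤ 256 = 4⁴, so L = 4.

4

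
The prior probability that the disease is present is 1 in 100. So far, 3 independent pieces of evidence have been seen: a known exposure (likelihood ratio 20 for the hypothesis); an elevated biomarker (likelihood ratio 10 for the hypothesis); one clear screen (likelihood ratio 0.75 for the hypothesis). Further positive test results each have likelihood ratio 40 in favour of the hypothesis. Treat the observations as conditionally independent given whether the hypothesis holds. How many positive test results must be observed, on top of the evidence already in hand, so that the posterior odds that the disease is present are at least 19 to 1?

Prior odds = 0.01/0.99 = 1/99.
Combined Bayes factor of the evidence already in hand = 20 × 10 × 0.75 = 150.
Odds after that evidence = (1/99) × 150 = 50/33.
Target odds = 19.
Need 40ⁿ ≥ 19 ÷ (50/33) = 12.54.
40¹ = 40, which meets the required 12.54; so n = 1.

1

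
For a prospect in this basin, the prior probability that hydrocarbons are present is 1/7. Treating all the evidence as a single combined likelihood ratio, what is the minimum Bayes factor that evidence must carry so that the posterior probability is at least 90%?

Prior odds = (1/7)/(6/7) = 1/6.
Target odds = 0.9/0.1 = 9.
Required Bayes factor = 9 ÷ (1/6) = 54.

54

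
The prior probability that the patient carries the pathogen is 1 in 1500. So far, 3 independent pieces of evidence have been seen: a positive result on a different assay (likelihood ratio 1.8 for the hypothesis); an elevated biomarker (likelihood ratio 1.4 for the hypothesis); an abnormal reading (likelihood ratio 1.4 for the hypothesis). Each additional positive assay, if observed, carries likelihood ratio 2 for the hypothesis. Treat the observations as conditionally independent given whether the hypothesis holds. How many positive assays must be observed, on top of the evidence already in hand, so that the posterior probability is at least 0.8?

11

Prior odds = (1/1500)/(1499/1500) = 1/1499.
Combined Bayes factor of the evidence already in hand = 1.8 × 1.4 × 1.4 = 3.528.
Odds after that evidence = (1/1499) × 3.528 = 441/187375.
Target odds = 0.8/0.2 = 4.
Need 2ⁿ ≥ 4 ÷ (441/187375) = 749500/441.
2¹⁰ = 1024 falls short of 749500/441 but 2¹¹ = 2048 reaches it, so n = 11.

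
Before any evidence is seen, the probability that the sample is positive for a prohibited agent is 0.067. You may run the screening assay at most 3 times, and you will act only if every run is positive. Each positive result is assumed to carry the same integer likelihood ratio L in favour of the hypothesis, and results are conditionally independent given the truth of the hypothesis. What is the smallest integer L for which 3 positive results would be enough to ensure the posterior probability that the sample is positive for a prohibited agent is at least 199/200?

15

Prior odds = 0.067/0.933 = 67/933.
Target odds = 0.995/0.005 = 199.
Need L³ ≥ 199 ÷ (67/933) = 185667/67.
14³ = 2744 < 185667/67 ≤ 3375 = 15³, so L = 15.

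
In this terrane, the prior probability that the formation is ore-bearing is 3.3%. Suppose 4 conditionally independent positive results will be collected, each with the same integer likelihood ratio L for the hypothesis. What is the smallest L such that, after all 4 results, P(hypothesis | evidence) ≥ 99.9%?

Prior odds = 0.033/0.967 = 33/967.
Target odds = 0.999/0.001 = 999.
Need L⁴ ≥ 999 ÷ (33/967) = 322011/11.
13⁴ = 28561 < 322011/11 ≤ 38416 = 14⁴, so L = 14.

14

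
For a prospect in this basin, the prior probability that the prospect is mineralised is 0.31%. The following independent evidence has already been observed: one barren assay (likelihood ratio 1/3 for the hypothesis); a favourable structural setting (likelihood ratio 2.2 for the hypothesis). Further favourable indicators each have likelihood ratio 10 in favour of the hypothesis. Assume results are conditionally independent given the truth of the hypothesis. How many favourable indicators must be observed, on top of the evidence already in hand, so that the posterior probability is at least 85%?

Prior odds = 0.0031/0.9969 = 31/9969.
Combined Bayes factor of the evidence already in hand = (1/3) × 2.2 = 11/15.
Odds after that evidence = (31/9969) × 11/15 = 341/149535.
Target odds = 0.85/0.15 = 17/3.
Need 10ⁿ ≥ 17/3 ÷ (341/149535) = 847365/341.
10³ = 1000 falls short of 847365/341 but 10⁴ = 10000 reaches it, so n = 4.

4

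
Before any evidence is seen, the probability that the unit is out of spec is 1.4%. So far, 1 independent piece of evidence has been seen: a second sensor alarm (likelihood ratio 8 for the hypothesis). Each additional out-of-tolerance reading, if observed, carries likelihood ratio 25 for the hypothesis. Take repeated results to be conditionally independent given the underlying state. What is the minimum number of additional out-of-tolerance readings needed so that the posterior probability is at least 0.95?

2

Prior odds = 0.014/0.986 = 7/493.
Bayes factor of the evidence already in hand = 8.
Odds after that evidence = (7/493) × 8 = 56/493.
Target odds = 0.95/0.05 = 19.
Need 25ⁿ ≥ 19 ÷ (56/493) = 9367/56.
25¹ = 25 falls short of 9367/56 but 25² = 625 reaches it, so n = 2.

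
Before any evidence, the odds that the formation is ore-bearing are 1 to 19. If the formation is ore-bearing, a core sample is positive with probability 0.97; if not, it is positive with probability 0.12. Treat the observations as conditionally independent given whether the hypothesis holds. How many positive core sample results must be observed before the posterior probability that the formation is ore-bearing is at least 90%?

3

Prior odds = 1/19.
Likelihood ratio of a positive = 0.97/0.12 = 97/12.
Target posterior odds = 0.9/0.1 = 9.
Require (97/12)ⁿ ≥ 9 ÷ (1/19) = 171.
(97/12)² = 9409/144 falls short of 171 but (97/12)³ = 912673/1728 reaches it, so n = 3.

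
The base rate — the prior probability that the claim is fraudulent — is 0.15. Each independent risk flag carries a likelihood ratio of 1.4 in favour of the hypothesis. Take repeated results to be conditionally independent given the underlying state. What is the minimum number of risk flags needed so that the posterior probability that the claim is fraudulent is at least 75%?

Prior odds: 0.15 ÷ 0.85 = 3/17.
Likelihood ratio per risk flag = 1.4.
Target odds: 0.75 ÷ 0.25 = 3.
Need (3/17) × 1.4ⁿ ≥ 3, i.e. 1.4ⁿ ≥ 17.
1.4⁸ = 5764801/390625 falls short of 17 but 1.4⁹ = 40353607/1953125 reaches it, so n = 9.

9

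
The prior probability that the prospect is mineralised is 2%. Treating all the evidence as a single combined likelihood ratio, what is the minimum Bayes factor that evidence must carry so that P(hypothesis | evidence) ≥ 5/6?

245

Prior odds = 0.02/0.98 = 1/49.
Target odds = (5/6)/(1/6) = 5.
Required Bayes factor = 5 ÷ (1/49) = 245.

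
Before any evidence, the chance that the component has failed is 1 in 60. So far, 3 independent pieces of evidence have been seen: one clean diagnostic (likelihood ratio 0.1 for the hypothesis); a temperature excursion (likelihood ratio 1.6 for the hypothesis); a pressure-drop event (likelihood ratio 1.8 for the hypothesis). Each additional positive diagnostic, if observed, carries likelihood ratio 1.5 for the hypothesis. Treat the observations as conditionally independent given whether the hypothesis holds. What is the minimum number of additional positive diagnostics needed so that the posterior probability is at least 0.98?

23

Prior odds = (1/60)/(59/60) = 1/59.
Combined Bayes factor of the evidence already in hand = 0.1 × 1.6 × 1.8 = 0.288.
Odds after that evidence = (1/59) × 0.288 = 36/7375.
Target odds = 0.98/0.02 = 49.
Need 1.5ⁿ ≥ 49 ÷ (36/7375) = 361375/36.
1.5²² ≈7481.83 falls short of 361375/36 but 1.5²³ ≈11222.7 reaches it, so n = 23.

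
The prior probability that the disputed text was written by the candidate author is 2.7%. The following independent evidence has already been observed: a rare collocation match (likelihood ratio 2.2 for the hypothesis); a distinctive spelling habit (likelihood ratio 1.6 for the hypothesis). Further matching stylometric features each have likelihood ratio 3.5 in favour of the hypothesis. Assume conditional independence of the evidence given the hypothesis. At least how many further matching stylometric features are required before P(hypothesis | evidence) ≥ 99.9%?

Prior odds = 0.027/0.973 = 27/973.
Combined Bayes factor of the evidence already in hand = 2.2 × 1.6 = 3.52.
Odds after that evidence = (27/973) × 3.52 = 2376/24325.
Target odds = 0.999/0.001 = 999.
Need 3.5ⁿ ≥ 999 ÷ (2376/24325) = 900025/88.
3.5⁷ = 823543/128 falls short of 900025/88 but 3.5⁸ = 5764801/256 reaches it, so n = 8.

8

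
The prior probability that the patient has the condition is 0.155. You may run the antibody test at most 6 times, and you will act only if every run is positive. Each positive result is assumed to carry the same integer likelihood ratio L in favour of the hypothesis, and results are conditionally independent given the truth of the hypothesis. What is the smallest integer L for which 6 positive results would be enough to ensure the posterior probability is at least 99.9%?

Prior odds = 0.155/0.845 = 31/169.
Target odds = 0.999/0.001 = 999.
Need L⁶ ≥ 999 ÷ (31/169) = 168831/31.
4⁶ = 4096 < 168831/31 ≤ 15625 = 5⁶, so L = 5.

5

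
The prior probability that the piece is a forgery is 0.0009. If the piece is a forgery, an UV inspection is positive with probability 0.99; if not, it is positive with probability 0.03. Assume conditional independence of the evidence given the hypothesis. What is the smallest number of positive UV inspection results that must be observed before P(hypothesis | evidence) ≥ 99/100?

Prior odds = 0.0009/0.9991 = 9/9991.
Likelihood ratio of a positive = 0.99/0.03 = 33.
Target odds: 0.99 ÷ 0.01 = 99.
Require 33ⁿ ≥ 99 ÷ (9/9991) = 109901.
33³ = 35937 falls short of 109901 but 33⁴ = 1185921 reaches it, so n = 4.

4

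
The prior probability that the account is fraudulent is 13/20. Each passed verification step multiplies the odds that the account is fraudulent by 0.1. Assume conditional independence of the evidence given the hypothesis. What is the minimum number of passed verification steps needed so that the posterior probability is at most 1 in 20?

Prior odds: 0.65 ÷ 0.35 = 13/7.
Likelihood ratio per passed verification step = 0.1.
Target odds: 0.05 ÷ 0.95 = 1/19.
Need (13/7) × 0.1ⁿ ≤ 1/19, i.e. 0.1ⁿ ≤ 7/247.
0.1¹ = 0.1 is still above 7/247 but 0.1² = 0.01 is at or below it, so n = 2.

2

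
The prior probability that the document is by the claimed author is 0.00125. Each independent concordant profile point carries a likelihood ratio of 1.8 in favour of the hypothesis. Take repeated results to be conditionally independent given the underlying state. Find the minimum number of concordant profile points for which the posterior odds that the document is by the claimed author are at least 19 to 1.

Prior odds: 0.00125 ÷ 0.99875 = 1/799.
Likelihood ratio per concordant profile point = 1.8.
Target odds = 19.
Require 1.8ⁿ ≥ 19 ÷ (1/799) = 15181.
1.8¹⁶ ≈12144 falls short of 15181 but 1.8¹⁷ ≈21859.1 reaches it, so n = 17.

17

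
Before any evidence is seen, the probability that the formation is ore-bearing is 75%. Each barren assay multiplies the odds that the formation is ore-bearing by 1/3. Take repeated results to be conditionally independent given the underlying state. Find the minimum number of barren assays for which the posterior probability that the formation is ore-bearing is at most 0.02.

Prior odds: 0.75 ÷ 0.25 = 3.
Likelihood ratio per barren assay = 1/3.
Target odds: 0.02 ÷ 0.98 = 1/49.
Need 3 × (1/3)ⁿ ≤ 1/49, i.e. (1/3)ⁿ ≤ 1/147.
(1/3)⁴ = 1/81 is still above 1/147 but (1/3)⁵ = 1/243 is at or below it, so n = 5.

5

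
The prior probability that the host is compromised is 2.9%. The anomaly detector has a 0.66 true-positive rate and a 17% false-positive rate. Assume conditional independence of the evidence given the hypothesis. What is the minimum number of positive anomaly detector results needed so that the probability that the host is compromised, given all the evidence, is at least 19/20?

5

Prior odds: 0.029 ÷ 0.971 = 29/971.
Likelihood ratio of a positive result = 0.66/0.17 = 66/17.
Target posterior odds = 0.95/0.05 = 19.
Need (29/971) × (66/17)ⁿ ≥ 19, i.e. (66/17)ⁿ ≥ 18449/29.
(66/17)⁴ = 18974736/83521 falls short of 18449/29 but (66/17)⁵ ≈882.013 reaches it, so n = 5.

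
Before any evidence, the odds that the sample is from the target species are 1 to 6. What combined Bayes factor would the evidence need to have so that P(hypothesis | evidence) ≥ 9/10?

Prior odds = 1/6.
Target odds = 0.9/0.1 = 9.
Required Bayes factor = 9 ÷ (1/6) = 54.

54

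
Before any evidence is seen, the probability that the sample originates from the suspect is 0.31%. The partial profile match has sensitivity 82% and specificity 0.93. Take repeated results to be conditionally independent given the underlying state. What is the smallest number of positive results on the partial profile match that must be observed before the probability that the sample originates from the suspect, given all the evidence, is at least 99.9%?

6

Prior odds = 0.0031/0.9969 = 31/9969.
False-positive rate = 1 − 0.93 = 0.07; likelihood ratio of a positive = 0.82/0.07 = 82/7.
Target odds: 0.999 ÷ 0.001 = 999.
Require (82/7)ⁿ ≥ 999 ÷ (31/9969) = 9959031/31.
(82/7)⁵ ≈220587 falls short of 9959031/31 but (82/7)⁶ ≈2.58401e+06 reaches it, so n = 6.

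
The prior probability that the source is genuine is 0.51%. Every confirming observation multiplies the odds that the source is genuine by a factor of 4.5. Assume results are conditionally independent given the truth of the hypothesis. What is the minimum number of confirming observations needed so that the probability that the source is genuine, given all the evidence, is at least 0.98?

7

Prior odds = 0.0051/0.9949 = 51/9949.
Likelihood ratio per confirming observation = 4.5.
Target odds: 0.98 ÷ 0.02 = 49.
Require 4.5ⁿ ≥ 49 ÷ (51/9949) = 487501/51.
4.5⁶ = 8303.765625 falls short of 487501/51 but 4.5⁷ = 4782969/128 reaches it, so n = 7.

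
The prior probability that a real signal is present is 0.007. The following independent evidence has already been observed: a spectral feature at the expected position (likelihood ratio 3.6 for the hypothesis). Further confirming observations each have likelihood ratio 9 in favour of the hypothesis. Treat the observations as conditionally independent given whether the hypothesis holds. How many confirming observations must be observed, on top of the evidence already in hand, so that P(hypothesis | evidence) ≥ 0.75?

Prior odds = 0.007/0.993 = 7/993.
Bayes factor of the evidence already in hand = 3.6.
Odds after that evidence = (7/993) × 3.6 = 42/1655.
Target odds = 0.75/0.25 = 3.
Need 9ⁿ ≥ 3 ÷ (42/1655) = 1655/14.
9² = 81 falls short of 1655/14 but 9³ = 729 reaches it, so n = 3.

3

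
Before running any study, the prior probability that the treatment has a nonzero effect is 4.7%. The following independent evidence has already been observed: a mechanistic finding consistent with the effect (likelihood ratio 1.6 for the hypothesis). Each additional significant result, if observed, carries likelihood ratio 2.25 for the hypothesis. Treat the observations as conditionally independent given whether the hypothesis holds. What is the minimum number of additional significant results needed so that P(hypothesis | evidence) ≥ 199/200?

Prior odds = 0.047/0.953 = 47/953.
Bayes factor of the evidence already in hand = 1.6.
Odds after that evidence = (47/953) × 1.6 = 376/4765.
Target odds = 0.995/0.005 = 199.
Need 2.25ⁿ ≥ 199 ÷ (376/4765) = 948235/376.
2.25⁹ = 387420489/262144 falls short of 948235/376 but 2.25¹⁰ ≈3325.26 reaches it, so n = 10.

10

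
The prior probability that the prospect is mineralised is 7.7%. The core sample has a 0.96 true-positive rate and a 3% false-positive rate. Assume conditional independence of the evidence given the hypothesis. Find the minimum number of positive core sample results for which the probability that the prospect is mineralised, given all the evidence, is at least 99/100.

3

Prior odds = 0.077/0.923 = 77/923.
Likelihood ratio of a positive result = 0.96/0.03 = 32.
Target odds: 0.99 ÷ 0.01 = 99.
Need (77/923) × 32ⁿ ≥ 99, i.e. 32ⁿ ≥ 8307/7.
32² = 1024 falls short of 8307/7 but 32³ = 32768 reaches it, so n = 3.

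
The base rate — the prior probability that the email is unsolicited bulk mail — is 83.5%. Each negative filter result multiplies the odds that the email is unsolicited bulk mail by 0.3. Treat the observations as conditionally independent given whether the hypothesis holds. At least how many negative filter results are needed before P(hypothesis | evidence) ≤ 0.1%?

Prior odds = 0.835/0.165 = 167/33.
Likelihood ratio per negative filter result = 0.3.
Target posterior odds = 0.001/0.999 = 1/999.
Need (167/33) × 0.3ⁿ ≤ 1/999, i.e. 0.3ⁿ ≤ 11/55611.
0.3⁷ = 2187/10000000 is still above 11/55611 but 0.3⁸ = 6561/100000000 is at or below it, so n = 8.

8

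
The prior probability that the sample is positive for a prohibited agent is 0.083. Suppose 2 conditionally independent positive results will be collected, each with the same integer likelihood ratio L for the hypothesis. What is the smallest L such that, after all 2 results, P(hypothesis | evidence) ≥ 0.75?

6

Prior odds = 0.083/0.917 = 83/917.
Target odds = 0.75/0.25 = 3.
Need L² ≥ 3 ÷ (83/917) = 2751/83.
5² = 25 < 2751/83 ≤ 36 = 6², so L = 6.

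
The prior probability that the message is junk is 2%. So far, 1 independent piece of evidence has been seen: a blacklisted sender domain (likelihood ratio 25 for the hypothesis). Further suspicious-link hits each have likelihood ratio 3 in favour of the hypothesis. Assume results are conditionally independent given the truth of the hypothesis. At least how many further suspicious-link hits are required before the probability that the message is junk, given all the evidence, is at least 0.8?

Prior odds = 0.02/0.98 = 1/49.
Bayes factor of the evidence already in hand = 25.
Odds after that evidence = (1/49) × 25 = 25/49.
Target odds = 0.8/0.2 = 4.
Need 3ⁿ ≥ 4 ÷ (25/49) = 7.84.
3¹ = 3 falls short of 7.84 but 3² = 9 reaches it, so n = 2.

2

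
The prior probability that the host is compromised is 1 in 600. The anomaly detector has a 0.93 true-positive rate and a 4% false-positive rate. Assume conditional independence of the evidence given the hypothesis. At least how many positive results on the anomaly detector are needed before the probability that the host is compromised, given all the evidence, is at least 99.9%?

5

Prior odds: (1/600) ÷ (599/600) = 1/599.
Likelihood ratio of a positive result = 0.93/0.04 = 23.25.
Target odds: 0.999 ÷ 0.001 = 999.
Need (1/599) × 23.25ⁿ ≥ 999, i.e. 23.25ⁿ ≥ 598401.
23.25⁴ = 74805201/256 falls short of 598401 but 23.25⁵ ≈6.79383e+06 reaches it, so n = 5.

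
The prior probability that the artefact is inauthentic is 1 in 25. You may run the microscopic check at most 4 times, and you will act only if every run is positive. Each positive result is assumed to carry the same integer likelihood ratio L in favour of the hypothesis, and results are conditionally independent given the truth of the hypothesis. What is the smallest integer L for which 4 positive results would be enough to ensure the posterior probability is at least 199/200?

9

Prior odds = 0.04/0.96 = 1/24.
Target odds = 0.995/0.005 = 199.
Need L⁴ ≥ 199 ÷ (1/24) = 4776.
8⁴ = 4096 < 4776 ≤ 6561 = 9⁴, so L = 9.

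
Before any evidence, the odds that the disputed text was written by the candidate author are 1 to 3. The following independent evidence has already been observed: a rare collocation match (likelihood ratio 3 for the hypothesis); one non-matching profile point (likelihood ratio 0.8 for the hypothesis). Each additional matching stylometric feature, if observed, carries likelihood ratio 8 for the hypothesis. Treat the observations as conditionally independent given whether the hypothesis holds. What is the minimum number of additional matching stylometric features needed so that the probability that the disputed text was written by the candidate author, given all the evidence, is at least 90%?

2

Prior odds = 1/3.
Combined Bayes factor of the evidence already in hand = 3 × 0.8 = 2.4.
Odds after that evidence = (1/3) × 2.4 = 0.8.
Target odds = 0.9/0.1 = 9.
Need 8ⁿ ≥ 9 ÷ 0.8 = 11.25.
8¹ = 8 falls short of 11.25 but 8² = 64 reaches it, so n = 2.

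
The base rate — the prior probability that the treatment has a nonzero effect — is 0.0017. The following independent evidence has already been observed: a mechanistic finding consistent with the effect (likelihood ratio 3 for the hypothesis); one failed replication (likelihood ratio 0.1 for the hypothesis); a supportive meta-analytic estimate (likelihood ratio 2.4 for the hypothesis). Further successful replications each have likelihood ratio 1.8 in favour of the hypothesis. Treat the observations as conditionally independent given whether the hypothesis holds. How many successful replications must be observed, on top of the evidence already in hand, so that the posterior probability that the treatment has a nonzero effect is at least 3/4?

14

Prior odds = 0.0017/0.9983 = 17/9983.
Combined Bayes factor of the evidence already in hand = 3 × 0.1 × 2.4 = 0.72.
Odds after that evidence = (17/9983) × 0.72 = 306/249575.
Target odds = 0.75/0.25 = 3.
Need 1.8ⁿ ≥ 3 ÷ (306/249575) = 249575/102.
1.8¹³ ≈2082.3 falls short of 249575/102 but 1.8¹⁴ ≈3748.13 reaches it, so n = 14.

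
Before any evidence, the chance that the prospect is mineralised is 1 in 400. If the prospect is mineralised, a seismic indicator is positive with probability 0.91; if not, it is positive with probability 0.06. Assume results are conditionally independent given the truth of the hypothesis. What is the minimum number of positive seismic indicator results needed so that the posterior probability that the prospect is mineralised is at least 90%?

Prior odds = 0.0025/0.9975 = 1/399.
Likelihood ratio of a positive = 0.91/0.06 = 91/6.
Target odds: 0.9 ÷ 0.1 = 9.
Need (1/399) × (91/6)ⁿ ≥ 9, i.e. (91/6)ⁿ ≥ 3591.
(91/6)³ = 753571/216 falls short of 3591 but (91/6)⁴ = 68574961/1296 reaches it, so n = 4.

4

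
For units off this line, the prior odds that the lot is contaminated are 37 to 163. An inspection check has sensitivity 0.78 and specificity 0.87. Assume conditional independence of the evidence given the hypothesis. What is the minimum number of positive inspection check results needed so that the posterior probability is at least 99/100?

Prior odds = 37/163.
False-positive rate = 1 − 0.87 = 0.13; likelihood ratio of a positive = 0.78/0.13 = 6.
Target odds: 0.99 ÷ 0.01 = 99.
Need (37/163) × 6ⁿ ≥ 99, i.e. 6ⁿ ≥ 16137/37.
6³ = 216 falls short of 16137/37 but 6⁴ = 1296 reaches it, so n = 4.

4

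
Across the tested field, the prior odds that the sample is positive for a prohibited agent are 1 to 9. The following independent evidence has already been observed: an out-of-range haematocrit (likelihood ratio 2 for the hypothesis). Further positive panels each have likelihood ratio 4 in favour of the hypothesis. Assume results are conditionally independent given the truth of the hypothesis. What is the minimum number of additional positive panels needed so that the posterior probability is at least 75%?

2

Prior odds = 1/9.
Bayes factor of the evidence already in hand = 2.
Odds after that evidence = (1/9) × 2 = 2/9.
Target odds = 0.75/0.25 = 3.
Need 4ⁿ ≥ 3 ÷ (2/9) = 13.5.
4¹ = 4 falls short of 13.5 but 4² = 16 reaches it, so n = 2.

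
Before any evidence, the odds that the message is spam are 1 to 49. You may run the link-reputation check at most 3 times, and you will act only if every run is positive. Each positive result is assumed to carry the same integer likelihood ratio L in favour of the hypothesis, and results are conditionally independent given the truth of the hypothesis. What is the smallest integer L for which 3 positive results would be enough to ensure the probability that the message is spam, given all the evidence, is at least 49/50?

14

Prior odds = 1/49.
Target odds = 0.98/0.02 = 49.
Need L³ ≥ 49 ÷ (1/49) = 2401.
13³ = 2197 < 2401 ≤ 2744 = 14³, so L = 14.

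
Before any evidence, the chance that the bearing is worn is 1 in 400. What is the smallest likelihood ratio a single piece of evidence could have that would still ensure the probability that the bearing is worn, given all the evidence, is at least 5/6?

Prior odds = 0.0025/0.9975 = 1/399.
Target odds = (5/6)/(1/6) = 5.
Required Bayes factor = 5 ÷ (1/399) = 1995.

1995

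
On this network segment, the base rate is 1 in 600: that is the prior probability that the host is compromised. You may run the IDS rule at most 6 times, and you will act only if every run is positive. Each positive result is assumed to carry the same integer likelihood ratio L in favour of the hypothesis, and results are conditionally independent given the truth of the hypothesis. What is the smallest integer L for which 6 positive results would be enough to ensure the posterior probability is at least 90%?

Prior odds = (1/600)/(599/600) = 1/599.
Target odds = 0.9/0.1 = 9.
Need L⁶ ≥ 9 ÷ (1/599) = 5391.
4⁶ = 4096 < 5391 ≤ 15625 = 5⁶, so L = 5.

5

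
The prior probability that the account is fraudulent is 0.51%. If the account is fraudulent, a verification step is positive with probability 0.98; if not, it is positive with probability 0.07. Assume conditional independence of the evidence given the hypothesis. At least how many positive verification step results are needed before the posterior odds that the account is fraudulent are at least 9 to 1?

3

Prior odds: 0.0051 ÷ 0.9949 = 51/9949.
Likelihood ratio of a positive = 0.98/0.07 = 14.
Target odds = 9.
Require 14ⁿ ≥ 9 ÷ (51/9949) = 29847/17.
14² = 196 falls short of 29847/17 but 14³ = 2744 reaches it, so n = 3.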